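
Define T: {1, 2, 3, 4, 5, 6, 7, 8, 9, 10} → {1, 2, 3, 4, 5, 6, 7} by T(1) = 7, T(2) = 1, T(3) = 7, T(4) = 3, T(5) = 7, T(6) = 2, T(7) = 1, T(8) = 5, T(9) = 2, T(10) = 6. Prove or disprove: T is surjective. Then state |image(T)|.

No element maps to 4, so T is not surjective.
The image of T is {1, 2, 3, 5, 6, 7}, which has 6 elements.

6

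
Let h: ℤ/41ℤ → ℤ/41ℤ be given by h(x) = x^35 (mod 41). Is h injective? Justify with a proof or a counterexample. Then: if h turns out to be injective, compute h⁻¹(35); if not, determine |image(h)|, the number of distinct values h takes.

9

h(3): Repeated squaring mod 41: 3^1 ≡ 3, 3^2 ≡ 3² = 9, 3^4 ≡ 9² = 81 ≡ 40, 3^8 ≡ 40² = 1600 ≡ 1, 3^16 ≡ 1² = 1, 3^32 ≡ 1² = 1. Since 35 = 32 + 2 + 1, 3^35 ≡ 1·9·3: 1·9 = 9, then 9·3 = 27. So 3^35 ≡ 27 (mod 41).
h(7): Repeated squaring mod 41: 7^1 ≡ 7, 7^2 ≡ 7² = 49 ≡ 8, 7^4 ≡ 8² = 64 ≡ 23, 7^8 ≡ 23² = 529 ≡ 37, 7^16 ≡ 37² = 1369 ≡ 16, 7^32 ≡ 16² = 256 ≡ 10. Since 35 = 32 + 2 + 1, 7^35 ≡ 10·8·7: 10·8 = 80 ≡ 39, then 39·7 = 273 ≡ 27. So 7^35 ≡ 27 (mod 41).
So h(3) = h(7) = 27 while 3 ≠ 7, therefore h is not injective.
Since h is not injective, we determine |image(h)|. Computing x^35 mod 41 for each x (by repeated squaring, reducing mod 41 at every step), the values h(0), h(1), …, h(40) are: 0, 1, 9, 27, 40, 32, 38, 27, 32, 32, 1, 14, 14, 27, 38, 3, 1, 38, 1, 38, 9, 32, 3, 40, 3, 40, 38, 3, 14, 27, 27, 40, 9, 9, 14, 3, 9, 1, 14, 32, 40.
The distinct values are {0, 1, 3, 9, 14, 27, 32, 38, 40}; there are 9 of them.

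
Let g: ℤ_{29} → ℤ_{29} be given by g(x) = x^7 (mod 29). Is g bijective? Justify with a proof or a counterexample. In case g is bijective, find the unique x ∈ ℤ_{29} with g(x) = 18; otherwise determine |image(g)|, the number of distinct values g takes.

g(2): Repeated squaring mod 29: 2^1 ≡ 2, 2^2 ≡ 2² = 4, 2^4 ≡ 4² = 16. Since 7 = 4 + 2 + 1, 2^7 ≡ 16·4·2: 16·4 = 64 ≡ 6, then 6·2 = 12. So 2^7 ≡ 12 (mod 29).
g(3): Repeated squaring mod 29: 3^1 ≡ 3, 3^2 ≡ 3² = 9, 3^4 ≡ 9² = 81 ≡ 23. Since 7 = 4 + 2 + 1, 3^7 ≡ 23·9·3: 23·9 = 207 ≡ 4, then 4·3 = 12. So 3^7 ≡ 12 (mod 29).
So g(2) = g(3) = 12 while 2 ≠ 3, hence g is not injective, hence not bijective.
Since g is not bijective, we determine |image(g)|. Computing x^7 mod 29 for each x (by repeated squaring, reducing mod 29 at every step), the values g(0), g(1), …, g(28) are: 0, 1, 12, 12, 28, 28, 28, 1, 17, 28, 17, 12, 17, 28, 12, 17, 1, 12, 17, 12, 1, 12, 28, 1, 1, 1, 17, 17, 28.
The distinct values are {0, 1, 12, 17, 28}; there are 5 of them.

5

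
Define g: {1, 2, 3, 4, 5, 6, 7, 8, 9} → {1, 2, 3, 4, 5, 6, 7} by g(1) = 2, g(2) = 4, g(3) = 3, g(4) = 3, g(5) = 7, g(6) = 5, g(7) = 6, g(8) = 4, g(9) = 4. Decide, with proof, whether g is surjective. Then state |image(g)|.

6

No element maps to 1, so g is not surjective.
The image of g is {2, 3, 4, 5, 6, 7}, which has 6 elements.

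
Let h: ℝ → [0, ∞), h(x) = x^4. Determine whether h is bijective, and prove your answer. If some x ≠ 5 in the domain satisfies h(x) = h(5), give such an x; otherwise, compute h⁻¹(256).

h(5) = 625 = (−5)^4 = h(−5) (since 4 is even), with 5 ≠ −5. So h is not injective, hence not bijective.
For the follow-up, such an x exists: taking x = −5 ∈ ℝ gives h(−5) = 625 = h(5) with −5 ≠ 5.

-5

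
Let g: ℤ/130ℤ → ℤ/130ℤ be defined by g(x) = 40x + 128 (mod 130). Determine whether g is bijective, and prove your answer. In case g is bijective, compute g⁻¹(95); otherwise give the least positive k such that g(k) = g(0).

By definition, injectivity means: for all a, b in the domain, g(a) = g(b) implies a = b.
We have gcd(40, 130) = 10 > 1. Taking a = 0 and b = 13: g(0) = 128 and g(13) = 40·13 + 128 = 648 ≡ 128 (mod 130).
So g(0) = g(13) while 0 ≠ 13, therefore g is not injective, hence not bijective.
Since g is not bijective, we find the least positive k with g(k) = g(0): this means 40k ≡ 0 (mod 130), i.e. 130 ∣ 40k. Since gcd(40, 130) = 10, dividing through by 10 this holds exactly when 13 ∣ 4k, and as gcd(4, 13) = 1, exactly when 13 ∣ k.
The smallest positive such k is 13.

13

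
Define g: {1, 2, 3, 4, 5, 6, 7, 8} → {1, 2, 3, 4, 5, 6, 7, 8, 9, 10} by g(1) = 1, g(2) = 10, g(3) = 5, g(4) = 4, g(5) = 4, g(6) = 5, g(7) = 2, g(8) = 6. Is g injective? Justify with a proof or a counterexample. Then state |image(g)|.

g(4) = 4 = g(5) with 4 ≠ 5, so g is not injective.
The image of g is {1, 2, 4, 5, 6, 10}, which has 6 elements.

6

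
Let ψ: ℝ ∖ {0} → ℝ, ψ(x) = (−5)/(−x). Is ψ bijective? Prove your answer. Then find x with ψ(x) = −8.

If ψ(x) = 0, cross-multiplying gives −1(−5) = 0(−x), which simplifies to 5 = 0 — false.  So 0 has no preimage and ψ is not surjective.
Therefore ψ is not bijective.
Solving ψ(x) = −8: cross-multiplying gives −5 = −8(−x), which rearranges to −8x = 5, so x = −5/8.

-5/8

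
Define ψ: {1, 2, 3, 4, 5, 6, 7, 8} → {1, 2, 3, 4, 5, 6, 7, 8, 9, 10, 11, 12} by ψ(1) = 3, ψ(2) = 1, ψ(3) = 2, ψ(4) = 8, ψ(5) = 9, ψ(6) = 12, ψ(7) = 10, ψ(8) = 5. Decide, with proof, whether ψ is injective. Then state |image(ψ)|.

The values ψ(1), …, ψ(8) are 3, 1, 2, 8, 9, 12, 10, 5 — all distinct.
So ψ(u) = ψ(v) only when u = v, and ψ is injective.
The image of ψ is {1, 2, 3, 5, 8, 9, 10, 12}, which has 8 elements.

8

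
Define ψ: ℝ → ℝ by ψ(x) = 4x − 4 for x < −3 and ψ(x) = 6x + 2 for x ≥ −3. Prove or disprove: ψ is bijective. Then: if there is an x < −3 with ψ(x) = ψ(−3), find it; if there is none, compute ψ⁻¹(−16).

-3

Both pieces are strictly increasing (slopes 4 and 6), so each is injective on its own interval.
The left piece maps (−∞, −3) onto (−∞, −16); the right piece maps [−3, ∞) onto [−16, ∞).
Since −16 = −16, the images partition ℝ: ψ is injective and surjective, hence bijective.
Because the two images are disjoint, no x < −3 has ψ(x) = ψ(−3), so we compute ψ⁻¹(−16): −16 lies in [−16, ∞), so solve 6x + 2 = −16: x = (−16 − 2)/6 = −3.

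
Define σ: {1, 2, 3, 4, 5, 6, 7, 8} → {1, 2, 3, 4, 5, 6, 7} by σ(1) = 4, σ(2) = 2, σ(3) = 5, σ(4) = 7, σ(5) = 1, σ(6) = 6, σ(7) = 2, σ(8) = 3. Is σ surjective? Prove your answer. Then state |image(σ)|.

7

Every element of the codomain has a preimage: 1 = σ(5), 2 = σ(2), 3 = σ(8), 4 = σ(1), 5 = σ(3), 6 = σ(6), 7 = σ(4).
Thus σ is surjective.
The image of σ is {1, 2, 3, 4, 5, 6, 7}, which has 7 elements.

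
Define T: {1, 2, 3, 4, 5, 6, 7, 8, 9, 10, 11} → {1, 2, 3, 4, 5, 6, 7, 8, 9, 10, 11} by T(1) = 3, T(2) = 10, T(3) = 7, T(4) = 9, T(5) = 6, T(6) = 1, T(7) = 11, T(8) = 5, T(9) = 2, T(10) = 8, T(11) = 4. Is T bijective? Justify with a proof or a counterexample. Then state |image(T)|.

11

The values 3, 10, 7, 9, 6, 1, 11, 5, 2, 8, 4 are a permutation of {1, 2, 3, 4, 5, 6, 7, 8, 9, 10, 11}: each element appears exactly once.
So T is injective and surjective, hence bijective.
The image of T is {1, 2, 3, 4, 5, 6, 7, 8, 9, 10, 11}, which has 11 elements.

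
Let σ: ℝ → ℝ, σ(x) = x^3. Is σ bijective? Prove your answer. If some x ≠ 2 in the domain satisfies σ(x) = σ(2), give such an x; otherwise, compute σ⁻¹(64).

4

On ℝ, x ↦ x^3 is strictly increasing (injective) and for any y ∈ ℝ the 3rd root y^{1/3} lies in ℝ (surjective). So σ is bijective.
Since x ↦ x^3 is strictly increasing on ℝ, it is injective there, so no x ≠ 2 in the domain has σ(x) = σ(2). We therefore compute σ⁻¹(64) = 64^{1/3} = 4 (indeed 4^3 = 64).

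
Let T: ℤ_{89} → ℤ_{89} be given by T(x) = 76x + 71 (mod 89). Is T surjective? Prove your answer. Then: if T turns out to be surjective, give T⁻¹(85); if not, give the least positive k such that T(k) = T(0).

Since gcd(76, 89) = 1, 76 is invertible modulo 89. Euclid's algorithm: 89 = 1·76 + 13, 76 = 5·13 + 11, 13 = 1·11 + 2, 11 = 5·2 + 1; back-substituting gives 1 = 41·76 − 35·89, so 76⁻¹ ≡ 41 (mod 89).
Then y ↦ 41(y − 71) is a two-sided inverse to T, so every y ∈ ℤ_{89} has a preimage.
Therefore T is surjective.
Since T is surjective, we find T⁻¹(85): we need 76x ≡ 85 − 71 ≡ 14 (mod 89). Using 76⁻¹ = 41: x ≡ 41·14 = 574 = 6·89 + 40, so x = 40.
Check: T(40) = 76·40 + 71 = 3111 = 34·89 + 85 ≡ 85 (mod 89).

40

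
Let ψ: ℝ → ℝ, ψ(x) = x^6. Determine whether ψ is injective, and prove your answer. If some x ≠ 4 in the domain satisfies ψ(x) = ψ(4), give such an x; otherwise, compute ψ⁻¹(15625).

ψ(4) = 4096 = (−4)^6 = ψ(−4) (since 6 is even), with 4 ≠ −4. So ψ is not injective.
For the follow-up, such an x exists: taking x = −4 ∈ ℝ gives ψ(−4) = 4096 = ψ(4) with −4 ≠ 4.

-4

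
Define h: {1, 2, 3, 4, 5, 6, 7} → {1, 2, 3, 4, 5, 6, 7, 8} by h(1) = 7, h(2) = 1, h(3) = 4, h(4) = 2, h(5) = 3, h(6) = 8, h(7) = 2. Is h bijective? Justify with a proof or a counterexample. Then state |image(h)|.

h(4) = 2 = h(7) with 4 ≠ 7, so h is not injective, hence not bijective.
The image of h is {1, 2, 3, 4, 7, 8}, which has 6 elements.

6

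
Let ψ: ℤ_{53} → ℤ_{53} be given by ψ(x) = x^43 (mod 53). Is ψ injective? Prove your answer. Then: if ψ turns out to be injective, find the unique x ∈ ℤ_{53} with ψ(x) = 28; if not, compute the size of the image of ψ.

16

Since 53 is prime, the nonzero elements of ℤ_{53} form a cyclic group of order 52.
As gcd(43, 52) = 1, raising to the 43rd power is a bijection on this group: if s^43 ≡ t^43 then (st^{−1})^43 = 1, and the only element of order dividing gcd(43, 52) = 1 is 1, so s = t.
With ψ(0) = 0 this makes ψ injective on all of ℤ_{53}, hence bijective (finite equal-size domain and codomain). In particular ψ is injective.
Since ψ is injective, we find the preimage of 28. The inverse of x ↦ x^43 on (ℤ_{53})^× is x ↦ x^23, because 43·23 = 989 = 19·52 + 1 ≡ 1 (mod 52) and x^{52} = 1 for x ≠ 0 (Fermat). So ψ⁻¹(28) = 28^23 mod 53.
Repeated squaring mod 53: 28^1 ≡ 28, 28^2 ≡ 28² = 784 ≡ 42, 28^4 ≡ 42² = 1764 ≡ 15, 28^8 ≡ 15² = 225 ≡ 13, 28^16 ≡ 13² = 169 ≡ 10. Since 23 = 16 + 4 + 2 + 1, 28^23 ≡ 10·15·42·28: 10·15 = 150 ≡ 44, then 44·42 = 1848 ≡ 46, then 46·28 = 1288 ≡ 16. So 28^23 ≡ 16 (mod 53).
Hence ψ⁻¹(28) = 16.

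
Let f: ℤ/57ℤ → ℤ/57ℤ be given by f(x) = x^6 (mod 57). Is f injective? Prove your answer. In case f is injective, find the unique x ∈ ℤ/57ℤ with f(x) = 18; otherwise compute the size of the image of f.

f(2): Repeated squaring mod 57: 2^1 ≡ 2, 2^2 ≡ 2² = 4, 2^4 ≡ 4² = 16. Since 6 = 4 + 2, 2^6 ≡ 16·4: 16·4 = 64 ≡ 7. So 2^6 ≡ 7 (mod 57).
f(5): Repeated squaring mod 57: 5^1 ≡ 5, 5^2 ≡ 5² = 25, 5^4 ≡ 25² = 625 ≡ 55. Since 6 = 4 + 2, 5^6 ≡ 55·25: 55·25 = 1375 ≡ 7. So 5^6 ≡ 7 (mod 57).
So f(2) = f(5) = 7 while 2 ≠ 5, thus f is not injective.
Since f is not injective, we determine |image(f)|. Computing x^6 mod 57 for each x (by repeated squaring, reducing mod 57 at every step), the values f(0), f(1), …, f(56) are: 0, 1, 7, 45, 49, 7, 30, 1, 1, 30, 49, 1, 39, 49, 7, 30, 7, 7, 39, 19, 1, 45, 7, 49, 45, 49, 1, 39, 49, 49, 39, 1, 49, 45, 49, 7, 45, 1, 19, 39, 7, 7, 30, 7, 49, 39, 1, 49, 30, 1, 1, 30, 7, 49, 45, 7, 1.
The distinct values are {0, 1, 7, 19, 30, 39, 45, 49}; there are 8 of them.

8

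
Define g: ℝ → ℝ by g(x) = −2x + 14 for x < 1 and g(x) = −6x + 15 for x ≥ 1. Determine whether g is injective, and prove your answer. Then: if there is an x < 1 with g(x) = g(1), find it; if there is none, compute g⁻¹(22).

-4

Both pieces are strictly decreasing (slopes −2 and −6), so each is injective on its own interval.
The left piece maps (−∞, 1) onto (12, ∞); the right piece maps [1, ∞) onto (−∞, 9].
These images are disjoint, so no value is attained by both pieces. Therefore g is injective.
Because the two images are disjoint, no x < 1 has g(x) = g(1), so we compute g⁻¹(22): 22 lies in (12, ∞), so solve −2x + 14 = 22: x = (22 − 14)/(−2) = −4.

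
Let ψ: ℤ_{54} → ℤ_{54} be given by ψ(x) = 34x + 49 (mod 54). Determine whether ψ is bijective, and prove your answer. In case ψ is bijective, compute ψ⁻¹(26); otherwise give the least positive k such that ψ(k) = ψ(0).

Recall that injectivity means: for all s, t in the domain, ψ(s) = ψ(t) implies s = t.
We have gcd(34, 54) = 2 > 1. Taking s = 0 and t = 27: ψ(0) = 49 and ψ(27) = 34·27 + 49 = 967 ≡ 49 (mod 54).
So ψ(0) = ψ(27) while 0 ≠ 27, hence ψ is not injective, hence not bijective.
Since ψ is not bijective, we find the least positive k with ψ(k) = ψ(0): this means 34k ≡ 0 (mod 54), i.e. 54 ∣ 34k. Since gcd(34, 54) = 2, dividing through by 2 this holds exactly when 27 ∣ 17k, and as gcd(17, 27) = 1, exactly when 27 ∣ k.
The smallest positive such k is 27.

27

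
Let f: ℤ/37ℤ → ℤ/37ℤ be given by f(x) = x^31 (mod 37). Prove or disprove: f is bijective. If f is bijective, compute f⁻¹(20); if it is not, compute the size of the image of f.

22

Since 37 is prime, the nonzero elements of ℤ/37ℤ form a cyclic group of order 36.
As gcd(31, 36) = 1, raising to the 31st power is a bijection on this group: if s^31 ≡ t^31 then (st^{−1})^31 = 1, and the only element of order dividing gcd(31, 36) = 1 is 1, so s = t.
With f(0) = 0 this makes f injective on all of ℤ/37ℤ, hence bijective (finite equal-size domain and codomain). In particular f is bijective.
Since f is bijective, we find the preimage of 20. The inverse of x ↦ x^31 on (ℤ/37ℤ)^× is x ↦ x^7, because 31·7 = 217 = 6·36 + 1 ≡ 1 (mod 36) and x^{36} = 1 for x ≠ 0 (Fermat). So f⁻¹(20) = 20^7 mod 37.
Repeated squaring mod 37: 20^1 ≡ 20, 20^2 ≡ 20² = 400 ≡ 30, 20^4 ≡ 30² = 900 ≡ 12. Since 7 = 4 + 2 + 1, 20^7 ≡ 12·30·20: 12·30 = 360 ≡ 27, then 27·20 = 540 ≡ 22. So 20^7 ≡ 22 (mod 37).
Hence f⁻¹(20) = 22.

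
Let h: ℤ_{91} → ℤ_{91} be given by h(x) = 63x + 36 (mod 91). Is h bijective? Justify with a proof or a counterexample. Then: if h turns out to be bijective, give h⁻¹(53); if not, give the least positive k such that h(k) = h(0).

We have gcd(63, 91) = 7 > 1. Taking s = 0 and t = 13: h(0) = 36 and h(13) = 63·13 + 36 = 855 ≡ 36 (mod 91).
So h(0) = h(13) while 0 ≠ 13, so h is not injective, hence not bijective.
Since h is not bijective, we find the least positive k with h(k) = h(0): this means 63k ≡ 0 (mod 91), i.e. 91 ∣ 63k. Since gcd(63, 91) = 7, dividing through by 7 this holds exactly when 13 ∣ 9k, and as gcd(9, 13) = 1, exactly when 13 ∣ k.
The smallest positive such k is 13.

13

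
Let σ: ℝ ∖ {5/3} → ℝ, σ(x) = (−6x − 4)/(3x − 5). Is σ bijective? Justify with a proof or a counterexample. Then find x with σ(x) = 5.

If σ(x) = −2, cross-multiplying gives 3(−6x − 4) = −6(3x − 5), which simplifies to −12 = 30 — false.  So −2 has no preimage and σ is not surjective.
Thus σ is not bijective.
Solving σ(x) = 5: cross-multiplying gives −6x − 4 = 5(3x − 5), which rearranges to −21x = −21, so x = 1.

1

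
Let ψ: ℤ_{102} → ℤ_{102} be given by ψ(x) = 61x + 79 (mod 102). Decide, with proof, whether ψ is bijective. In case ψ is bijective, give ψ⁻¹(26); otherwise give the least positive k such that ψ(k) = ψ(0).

If ψ(u) = ψ(v), then 61u ≡ 61v (mod 102). Because gcd(61, 102) = 1, we may cancel 61 to get u ≡ v (mod 102).
We now compute 61⁻¹ mod 102 explicitly. Euclid's algorithm: 102 = 1·61 + 41, 61 = 1·41 + 20, 41 = 2·20 + 1; back-substituting gives 1 = 97·61 − 58·102, so 61⁻¹ ≡ 97 (mod 102).
For any y ∈ ℤ_{102}, x = 97(y − 79) mod 102 satisfies ψ(x) = 61·97(y − 79) + 79 ≡ y (since 61·97 ≡ 1 mod 102). So every y has a preimage.
Hence ψ is bijective.
Since ψ is bijective, we compute ψ⁻¹(26): solve 61x + 79 ≡ 26 (mod 102), i.e. 61x ≡ 49 (mod 102).
Multiplying by 61⁻¹ = 97 gives x ≡ 97·49 = 4753 = 46·102 + 61 ≡ 61 (mod 102).
Check: ψ(61) = 61·61 + 79 = 3800 = 37·102 + 26 ≡ 26 (mod 102).

61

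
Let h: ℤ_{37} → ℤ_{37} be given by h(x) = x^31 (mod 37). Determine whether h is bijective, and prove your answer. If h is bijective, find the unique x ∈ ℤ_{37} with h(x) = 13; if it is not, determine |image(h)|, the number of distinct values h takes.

Since 37 is prime, the nonzero elements of ℤ_{37} form a cyclic group of order 36.
As gcd(31, 36) = 1, raising to the 31st power is a bijection on this group: if u^31 ≡ v^31 then (uv^{−1})^31 = 1, and the only element of order dividing gcd(31, 36) = 1 is 1, so u = v.
With h(0) = 0 this makes h injective on all of ℤ_{37}, hence bijective (finite equal-size domain and codomain). In particular h is bijective.
Since h is bijective, we find the preimage of 13. The inverse of x ↦ x^31 on (ℤ_{37})^× is x ↦ x^7, because 31·7 = 217 = 6·36 + 1 ≡ 1 (mod 36) and x^{36} = 1 for x ≠ 0 (Fermat). So h⁻¹(13) = 13^7 mod 37.
Repeated squaring mod 37: 13^1 ≡ 13, 13^2 ≡ 13² = 169 ≡ 21, 13^4 ≡ 21² = 441 ≡ 34. Since 7 = 4 + 2 + 1, 13^7 ≡ 34·21·13: 34·21 = 714 ≡ 11, then 11·13 = 143 ≡ 32. So 13^7 ≡ 32 (mod 37).
Hence h⁻¹(13) = 32.

32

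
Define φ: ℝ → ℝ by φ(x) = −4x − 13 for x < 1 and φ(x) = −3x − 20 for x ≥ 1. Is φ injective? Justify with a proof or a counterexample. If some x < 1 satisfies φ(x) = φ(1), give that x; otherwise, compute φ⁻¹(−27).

7/3

Both pieces are strictly decreasing (slopes −4 and −3), so each is injective on its own interval.
The left piece maps (−∞, 1) onto (−17, ∞); the right piece maps [1, ∞) onto (−∞, −23].
These images are disjoint, so no value is attained by both pieces. Thus φ is injective.
Because the two images are disjoint, no x < 1 has φ(x) = φ(1), so we compute φ⁻¹(−27): −27 lies in (−∞, −23], so solve −3x − 20 = −27: x = (−27 + 20)/(−3) = 7/3.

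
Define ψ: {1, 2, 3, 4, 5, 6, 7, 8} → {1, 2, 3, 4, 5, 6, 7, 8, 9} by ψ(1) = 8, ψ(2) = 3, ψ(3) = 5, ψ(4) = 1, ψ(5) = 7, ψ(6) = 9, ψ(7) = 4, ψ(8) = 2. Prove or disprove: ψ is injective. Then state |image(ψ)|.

8

The values ψ(1), …, ψ(8) are 8, 3, 5, 1, 7, 9, 4, 2 — all distinct.
So ψ(s) = ψ(t) only when s = t, and ψ is injective.
The image of ψ is {1, 2, 3, 4, 5, 7, 8, 9}, which has 8 elements.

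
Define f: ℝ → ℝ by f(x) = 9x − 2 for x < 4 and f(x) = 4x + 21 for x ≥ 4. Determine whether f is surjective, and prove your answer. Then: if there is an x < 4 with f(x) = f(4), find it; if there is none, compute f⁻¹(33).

35/9

Both pieces are strictly increasing (slopes 9 and 4), so each is injective on its own interval.
The left piece maps (−∞, 4) onto (−∞, 34); the right piece maps [4, ∞) onto [37, ∞).
The union (−∞, 34) ∪ [37, ∞) omits the interval between 34 and 37; in particular 34 has no preimage. So f is not surjective.
Because the two images are disjoint, no x < 4 has f(x) = f(4), so we compute f⁻¹(33): 33 lies in (−∞, 34), so solve 9x − 2 = 33: x = (33 + 2)/9 = 35/9.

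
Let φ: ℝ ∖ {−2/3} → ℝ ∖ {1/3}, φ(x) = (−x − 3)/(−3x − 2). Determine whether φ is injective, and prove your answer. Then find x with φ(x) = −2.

-1

Suppose φ(u) = φ(v). Cross-multiplying: (−u − 3)(−3v − 2) = (−v − 3)(−3u − 2).
Expanding both sides and cancelling the symmetric terms leaves −7·(u − v) = 0. Since −7 ≠ 0, u = v. Hence φ is injective.
Solving φ(x) = −2: cross-multiplying gives −x − 3 = −2(−3x − 2), which rearranges to −7x = 7, so x = −1.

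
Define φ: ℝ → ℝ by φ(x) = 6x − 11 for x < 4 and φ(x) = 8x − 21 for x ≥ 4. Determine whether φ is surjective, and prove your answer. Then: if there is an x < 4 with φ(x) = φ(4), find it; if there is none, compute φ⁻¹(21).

11/3

Both pieces are strictly increasing (slopes 6 and 8), so each is injective on its own interval.
The left piece maps (−∞, 4) onto (−∞, 13); the right piece maps [4, ∞) onto [11, ∞).
The union (−∞, 13) ∪ [11, ∞) covers ℝ, so φ is surjective.
For the follow-up: the images overlap, so an x < 4 with φ(x) = φ(4) exists. φ(4) = 11; solving 6x − 11 = 11 for x < 4 gives x = (11 + 11)/6 = 11/3.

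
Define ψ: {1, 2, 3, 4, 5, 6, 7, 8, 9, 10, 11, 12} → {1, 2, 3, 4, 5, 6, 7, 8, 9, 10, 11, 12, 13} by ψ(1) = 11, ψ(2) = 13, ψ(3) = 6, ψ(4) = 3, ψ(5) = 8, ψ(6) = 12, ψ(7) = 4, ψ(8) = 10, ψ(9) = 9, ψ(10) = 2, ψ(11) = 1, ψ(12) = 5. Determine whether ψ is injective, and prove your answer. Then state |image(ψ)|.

12

The values ψ(1), …, ψ(12) are 11, 13, 6, 3, 8, 12, 4, 10, 9, 2, 1, 5 — all distinct.
So ψ(s) = ψ(t) only when s = t, and ψ is injective.
The image of ψ is {1, 2, 3, 4, 5, 6, 8, 9, 10, 11, 12, 13}, which has 12 elements.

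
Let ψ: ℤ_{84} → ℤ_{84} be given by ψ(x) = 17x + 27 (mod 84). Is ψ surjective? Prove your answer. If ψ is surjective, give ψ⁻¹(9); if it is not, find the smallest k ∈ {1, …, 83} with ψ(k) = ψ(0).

78

Since gcd(17, 84) = 1, 17 is invertible modulo 84. Euclid's algorithm: 84 = 4·17 + 16, 17 = 1·16 + 1; back-substituting gives 1 = 5·17 − 1·84, so 17⁻¹ ≡ 5 (mod 84).
For any y ∈ ℤ_{84}, x = 5(y − 27) mod 84 satisfies ψ(x) = 17·5(y − 27) + 27 ≡ y (since 17·5 ≡ 1 mod 84). So every y has a preimage.
Therefore ψ is surjective.
Since ψ is surjective, we compute ψ⁻¹(9): solve 17x + 27 ≡ 9 (mod 84), i.e. 17x ≡ 66 (mod 84).
Multiplying by 17⁻¹ = 5 gives x ≡ 5·66 = 330 = 3·84 + 78 ≡ 78 (mod 84).
Check: ψ(78) = 17·78 + 27 = 1353 = 16·84 + 9 ≡ 9 (mod 84).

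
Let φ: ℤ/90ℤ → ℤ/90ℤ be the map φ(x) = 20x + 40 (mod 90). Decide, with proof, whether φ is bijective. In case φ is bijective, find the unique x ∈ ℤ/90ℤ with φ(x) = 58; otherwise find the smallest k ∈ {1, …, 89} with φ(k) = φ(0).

9

By definition, φ is injective when φ(s) = φ(t) forces s = t.
We have gcd(20, 90) = 10 > 1. Taking s = 0 and t = 9: φ(0) = 40 and φ(9) = 20·9 + 40 = 220 ≡ 40 (mod 90).
So φ(0) = φ(9) while 0 ≠ 9, hence φ is not injective, hence not bijective.
Since φ is not bijective, we find the least positive k with φ(k) = φ(0): this means 20k ≡ 0 (mod 90), i.e. 90 ∣ 20k. Since gcd(20, 90) = 10, dividing through by 10 this holds exactly when 9 ∣ 2k, and as gcd(2, 9) = 1, exactly when 9 ∣ k.
The smallest positive such k is 9.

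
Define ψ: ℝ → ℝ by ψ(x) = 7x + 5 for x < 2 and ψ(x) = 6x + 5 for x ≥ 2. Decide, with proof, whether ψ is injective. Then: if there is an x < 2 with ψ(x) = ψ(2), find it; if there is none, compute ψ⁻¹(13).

12/7

Both pieces are strictly increasing (slopes 7 and 6), so each is injective on its own interval.
The left piece maps (−∞, 2) onto (−∞, 19); the right piece maps [2, ∞) onto [17, ∞).
These images overlap. In particular ψ(2) = 17 (right piece), and solving 7x + 5 = 17 on the left piece gives x = 12/7 < 2.
So ψ(12/7) = ψ(2) with 12/7 ≠ 2, and ψ is not injective. This x = 12/7 is the requested value below 2.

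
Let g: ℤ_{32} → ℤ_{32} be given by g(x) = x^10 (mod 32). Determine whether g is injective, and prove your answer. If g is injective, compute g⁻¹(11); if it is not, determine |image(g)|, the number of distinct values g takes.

g(0) = 0^10 = 0.
g(2): Repeated squaring mod 32: 2^1 ≡ 2, 2^2 ≡ 2² = 4, 2^4 ≡ 4² = 16, 2^8 ≡ 16² = 256 ≡ 0. Since 10 = 8 + 2, 2^10 ≡ 0·4: 0·4 = 0. So 2^10 ≡ 0 (mod 32).
So g(0) = g(2) = 0 while 0 ≠ 2, so g is not injective.
Since g is not injective, we determine |image(g)|. Computing x^10 mod 32 for each x (by repeated squaring, reducing mod 32 at every step), the values g(0), g(1), …, g(31) are: 0, 1, 0, 9, 0, 25, 0, 17, 0, 17, 0, 25, 0, 9, 0, 1, 0, 1, 0, 9, 0, 25, 0, 17, 0, 17, 0, 25, 0, 9, 0, 1.
The distinct values are {0, 1, 9, 17, 25}; there are 5 of them.

5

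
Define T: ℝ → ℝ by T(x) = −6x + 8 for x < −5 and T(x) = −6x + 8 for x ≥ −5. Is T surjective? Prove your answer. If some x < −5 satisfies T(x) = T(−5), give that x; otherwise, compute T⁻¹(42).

-17/3

Both pieces are strictly decreasing (slopes −6 and −6), so each is injective on its own interval.
The left piece maps (−∞, −5) onto (38, ∞); the right piece maps [−5, ∞) onto (−∞, 38].
These images together cover ℝ, so T is surjective.
Because the two images are disjoint, no x < −5 has T(x) = T(−5), so we compute T⁻¹(42): 42 lies in (38, ∞), so solve −6x + 8 = 42: x = (42 − 8)/(−6) = −17/3.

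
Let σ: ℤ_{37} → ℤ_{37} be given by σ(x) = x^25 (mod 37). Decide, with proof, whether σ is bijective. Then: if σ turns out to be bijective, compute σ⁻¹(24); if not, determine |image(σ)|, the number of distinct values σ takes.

Since 37 is prime, the nonzero elements of ℤ_{37} form a cyclic group of order 36.
As gcd(25, 36) = 1, raising to the 25th power is a bijection on this group: if u^25 ≡ v^25 then (uv^{−1})^25 = 1, and the only element of order dividing gcd(25, 36) = 1 is 1, so u = v.
With σ(0) = 0 this makes σ injective on all of ℤ_{37}, hence bijective (finite equal-size domain and codomain). In particular σ is bijective.
Since σ is bijective, we find the preimage of 24. The inverse of x ↦ x^25 on (ℤ_{37})^× is x ↦ x^13, because 25·13 = 325 = 9·36 + 1 ≡ 1 (mod 36) and x^{36} = 1 for x ≠ 0 (Fermat). So σ⁻¹(24) = 24^13 mod 37.
Repeated squaring mod 37: 24^1 ≡ 24, 24^2 ≡ 24² = 576 ≡ 21, 24^4 ≡ 21² = 441 ≡ 34, 24^8 ≡ 34² = 1156 ≡ 9. Since 13 = 8 + 4 + 1, 24^13 ≡ 9·34·24: 9·34 = 306 ≡ 10, then 10·24 = 240 ≡ 18. So 24^13 ≡ 18 (mod 37).
Hence σ⁻¹(24) = 18.

18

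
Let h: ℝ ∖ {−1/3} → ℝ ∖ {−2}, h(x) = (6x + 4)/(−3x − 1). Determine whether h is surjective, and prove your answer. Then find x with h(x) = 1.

-5/9

For any y ≠ −2, solving y(−3x − 1) = 6x + 4 for x gives a well-defined x ≠ −1/3. So h is surjective.
Solving h(x) = 1: cross-multiplying gives 6x + 4 = 1(−3x − 1), which rearranges to 9x = −5, so x = −5/9.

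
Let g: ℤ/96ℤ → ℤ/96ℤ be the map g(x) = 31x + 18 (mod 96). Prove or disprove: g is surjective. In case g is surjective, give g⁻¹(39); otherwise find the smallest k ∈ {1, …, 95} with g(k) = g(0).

Since gcd(31, 96) = 1, 31 is invertible modulo 96. Euclid's algorithm: 96 = 3·31 + 3, 31 = 10·3 + 1; back-substituting gives 1 = 31·31 − 10·96, so 31⁻¹ ≡ 31 (mod 96).
Then y ↦ 31(y − 18) is a two-sided inverse to g, so every y ∈ ℤ/96ℤ has a preimage.
So g is surjective.
Since g is surjective, we compute g⁻¹(39): solve 31x + 18 ≡ 39 (mod 96), i.e. 31x ≡ 21 (mod 96).
Multiplying by 31⁻¹ = 31 gives x ≡ 31·21 = 651 = 6·96 + 75 ≡ 75 (mod 96).
Check: g(75) = 31·75 + 18 = 2343 = 24·96 + 39 ≡ 39 (mod 96).

75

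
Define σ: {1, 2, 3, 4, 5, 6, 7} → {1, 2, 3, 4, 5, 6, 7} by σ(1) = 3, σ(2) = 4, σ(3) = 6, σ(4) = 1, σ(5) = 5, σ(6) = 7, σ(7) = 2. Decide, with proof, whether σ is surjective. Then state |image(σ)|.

Every element of the codomain has a preimage: 1 = σ(4), 2 = σ(7), 3 = σ(1), 4 = σ(2), 5 = σ(5), 6 = σ(3), 7 = σ(6).
So σ is surjective.
The image of σ is {1, 2, 3, 4, 5, 6, 7}, which has 7 elements.

7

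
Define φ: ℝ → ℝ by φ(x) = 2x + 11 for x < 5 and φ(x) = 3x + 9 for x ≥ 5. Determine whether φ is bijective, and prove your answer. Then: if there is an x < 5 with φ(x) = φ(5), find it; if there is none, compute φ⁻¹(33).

8

Both pieces are strictly increasing (slopes 2 and 3), so each is injective on its own interval.
The left piece maps (−∞, 5) onto (−∞, 21); the right piece maps [5, ∞) onto [24, ∞).
The images leave a gap (21 has no preimage), so φ is not surjective, hence not bijective.
Because the two images are disjoint, no x < 5 has φ(x) = φ(5), so we compute φ⁻¹(33): 33 lies in [24, ∞), so solve 3x + 9 = 33: x = (33 − 9)/3 = 8.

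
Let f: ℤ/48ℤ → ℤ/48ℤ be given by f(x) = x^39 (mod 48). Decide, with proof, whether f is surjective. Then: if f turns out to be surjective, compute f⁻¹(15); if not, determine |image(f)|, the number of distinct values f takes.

27

f(0) = 0^39 = 0.
f(6): Repeated squaring mod 48: 6^1 ≡ 6, 6^2 ≡ 6² = 36, 6^4 ≡ 36² = 1296 ≡ 0, 6^8 ≡ 0² = 0, 6^16 ≡ 0² = 0, 6^32 ≡ 0² = 0. Since 39 = 32 + 4 + 2 + 1, 6^39 ≡ 0·0·36·6: 0·0 = 0, then 0·36 = 0, then 0·6 = 0. So 6^39 ≡ 0 (mod 48).
So f(0) = f(6) = 0 while 0 ≠ 6, therefore f is not injective.
A non-injective map from the 48-element set ℤ/48ℤ to itself takes at most 47 distinct values, so it cannot be surjective. Therefore f is not surjective.
Since f is not surjective, we determine |image(f)|. Computing x^39 mod 48 for each x (by repeated squaring, reducing mod 48 at every step), the values f(0), f(1), …, f(47) are: 0, 1, 32, 27, 16, 29, 0, 7, 32, 9, 16, 35, 0, 37, 32, 15, 16, 17, 0, 43, 32, 45, 16, 23, 0, 25, 32, 3, 16, 5, 0, 31, 32, 33, 16, 11, 0, 13, 32, 39, 16, 41, 0, 19, 32, 21, 16, 47.
The distinct values are {0, 1, 3, 5, 7, 9, 11, 13, 15, 16, 17, 19, 21, 23, 25, 27, 29, 31, 32, 33, 35, 37, 39, 41, 43, 45, 47}; there are 27 of them.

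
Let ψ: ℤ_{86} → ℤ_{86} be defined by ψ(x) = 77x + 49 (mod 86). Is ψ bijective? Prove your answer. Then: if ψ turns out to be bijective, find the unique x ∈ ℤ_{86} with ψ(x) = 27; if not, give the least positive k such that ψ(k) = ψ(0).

12

If ψ(s) = ψ(t), then 77s ≡ 77t (mod 86). Because gcd(77, 86) = 1, we may cancel 77 to get s ≡ t (mod 86).
We now compute 77⁻¹ mod 86 explicitly. Euclid's algorithm: 86 = 1·77 + 9, 77 = 8·9 + 5, 9 = 1·5 + 4, 5 = 1·4 + 1; back-substituting gives 1 = 19·77 − 17·86, so 77⁻¹ ≡ 19 (mod 86).
For any y ∈ ℤ_{86}, x = 19(y − 49) mod 86 satisfies ψ(x) = 77·19(y − 49) + 49 ≡ y (since 77·19 ≡ 1 mod 86). So every y has a preimage.
Therefore ψ is bijective.
Since ψ is bijective, we find ψ⁻¹(27): we need 77x ≡ 27 − 49 ≡ 64 (mod 86). Using 77⁻¹ = 19: x ≡ 19·64 = 1216 = 14·86 + 12, so x = 12.
Check: ψ(12) = 77·12 + 49 = 973 = 11·86 + 27 ≡ 27 (mod 86).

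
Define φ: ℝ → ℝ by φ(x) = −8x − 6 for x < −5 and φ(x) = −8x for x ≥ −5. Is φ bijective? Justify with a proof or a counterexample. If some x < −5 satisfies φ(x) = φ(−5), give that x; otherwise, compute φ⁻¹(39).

Both pieces are strictly decreasing (slopes −8 and −8), so each is injective on its own interval.
The left piece maps (−∞, −5) onto (34, ∞); the right piece maps [−5, ∞) onto (−∞, 40].
These images overlap. In particular φ(−5) = 40 (right piece), and solving −8x − 6 = 40 on the left piece gives x = −23/4 < −5.
So φ(−23/4) = φ(−5) with −23/4 ≠ −5, and φ is not injective, hence not bijective. This x = −23/4 is the requested value below −5.

-23/4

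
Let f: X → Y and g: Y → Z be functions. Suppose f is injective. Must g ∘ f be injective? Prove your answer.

No. Take X = Y = Z = {1, 2}, f = identity (injective), and g(x) = 1 for every x.
Then (g ∘ f)(1) = 1 = (g ∘ f)(2) with 1 ≠ 2, so g ∘ f is not injective.

not injective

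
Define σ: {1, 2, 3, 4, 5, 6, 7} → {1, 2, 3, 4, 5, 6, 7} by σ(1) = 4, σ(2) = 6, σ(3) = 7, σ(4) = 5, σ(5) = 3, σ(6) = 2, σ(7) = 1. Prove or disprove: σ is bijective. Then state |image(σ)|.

The values 4, 6, 7, 5, 3, 2, 1 are a permutation of {1, 2, 3, 4, 5, 6, 7}: each element appears exactly once.
So σ is injective and surjective, hence bijective.
The image of σ is {1, 2, 3, 4, 5, 6, 7}, which has 7 elements.

7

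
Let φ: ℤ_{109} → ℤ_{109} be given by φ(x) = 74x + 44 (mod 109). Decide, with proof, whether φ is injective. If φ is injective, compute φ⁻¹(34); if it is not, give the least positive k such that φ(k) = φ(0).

Recall: φ is injective when φ(x_1) = φ(x_2) forces x_1 = x_2.
If φ(x_1) = φ(x_2), then 74x_1 ≡ 74x_2 (mod 109). Because gcd(74, 109) = 1, we may cancel 74 to get x_1 ≡ x_2 (mod 109).
Therefore φ is injective.
We now compute 74⁻¹ mod 109 explicitly. Euclid's algorithm: 109 = 1·74 + 35, 74 = 2·35 + 4, 35 = 8·4 + 3, 4 = 1·3 + 1; back-substituting gives 1 = 28·74 − 19·109, so 74⁻¹ ≡ 28 (mod 109).
Since φ is injective, we find φ⁻¹(34): we need 74x ≡ 34 − 44 ≡ 99 (mod 109). Using 74⁻¹ = 28: x ≡ 28·99 = 2772 = 25·109 + 47, so x = 47.
Check: φ(47) = 74·47 + 44 = 3522 = 32·109 + 34 ≡ 34 (mod 109).

47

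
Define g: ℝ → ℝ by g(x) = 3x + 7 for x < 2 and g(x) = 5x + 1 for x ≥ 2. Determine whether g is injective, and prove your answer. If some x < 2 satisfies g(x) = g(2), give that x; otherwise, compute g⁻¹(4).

Both pieces are strictly increasing (slopes 3 and 5), so each is injective on its own interval.
The left piece maps (−∞, 2) onto (−∞, 13); the right piece maps [2, ∞) onto [11, ∞).
These images overlap. In particular g(2) = 11 (right piece), and solving 3x + 7 = 11 on the left piece gives x = 4/3 < 2.
So g(4/3) = g(2) with 4/3 ≠ 2, and g is not injective. This x = 4/3 is the requested value below 2.

4/3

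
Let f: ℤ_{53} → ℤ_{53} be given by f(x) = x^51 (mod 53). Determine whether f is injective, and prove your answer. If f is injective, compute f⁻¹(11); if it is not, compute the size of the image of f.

29

Since 53 is prime, the nonzero elements of ℤ_{53} form a cyclic group of order 52.
As gcd(51, 52) = 1, raising to the 51st power is a bijection on this group: if s^51 ≡ t^51 then (st^{−1})^51 = 1, and the only element of order dividing gcd(51, 52) = 1 is 1, so s = t.
With f(0) = 0 this makes f injective on all of ℤ_{53}, hence bijective (finite equal-size domain and codomain). In particular f is injective.
Since f is injective, we find the preimage of 11. The inverse of x ↦ x^51 on (ℤ_{53})^× is x ↦ x^51, because 51·51 = 2601 = 50·52 + 1 ≡ 1 (mod 52) and x^{52} = 1 for x ≠ 0 (Fermat). So f⁻¹(11) = 11^51 mod 53.
Repeated squaring mod 53: 11^1 ≡ 11, 11^2 ≡ 11² = 121 ≡ 15, 11^4 ≡ 15² = 225 ≡ 13, 11^8 ≡ 13² = 169 ≡ 10, 11^16 ≡ 10² = 100 ≡ 47, 11^32 ≡ 47² = 2209 ≡ 36. Since 51 = 32 + 16 + 2 + 1, 11^51 ≡ 36·47·15·11: 36·47 = 1692 ≡ 49, then 49·15 = 735 ≡ 46, then 46·11 = 506 ≡ 29. So 11^51 ≡ 29 (mod 53).
Hence f⁻¹(11) = 29.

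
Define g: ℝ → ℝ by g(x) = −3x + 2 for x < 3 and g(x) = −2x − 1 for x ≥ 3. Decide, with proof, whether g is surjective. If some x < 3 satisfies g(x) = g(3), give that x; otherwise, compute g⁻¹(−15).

7

Both pieces are strictly decreasing (slopes −3 and −2), so each is injective on its own interval.
The left piece maps (−∞, 3) onto (−7, ∞); the right piece maps [3, ∞) onto (−∞, −7].
These images together cover ℝ, so g is surjective.
Because the two images are disjoint, no x < 3 has g(x) = g(3), so we compute g⁻¹(−15): −15 lies in (−∞, −7], so solve −2x − 1 = −15: x = (−15 + 1)/(−2) = 7.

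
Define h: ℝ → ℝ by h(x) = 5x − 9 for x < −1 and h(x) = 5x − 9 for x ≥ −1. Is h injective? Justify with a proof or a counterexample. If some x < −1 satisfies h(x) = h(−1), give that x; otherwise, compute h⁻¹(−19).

Both pieces are strictly increasing (slopes 5 and 5), so each is injective on its own interval.
The left piece maps (−∞, −1) onto (−∞, −14); the right piece maps [−1, ∞) onto [−14, ∞).
These images are disjoint, so no value is attained by both pieces. Thus h is injective.
Because the two images are disjoint, no x < −1 has h(x) = h(−1), so we compute h⁻¹(−19): −19 lies in (−∞, −14), so solve 5x − 9 = −19: x = (−19 + 9)/5 = −2.

-2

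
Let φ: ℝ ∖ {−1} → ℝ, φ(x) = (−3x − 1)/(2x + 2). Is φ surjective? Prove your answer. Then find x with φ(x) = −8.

-15/13

If φ(x) = −3/2, cross-multiplying gives 2(−3x − 1) = −3(2x + 2), which simplifies to −2 = −6 — false.  So −3/2 has no preimage and φ is not surjective.
Solving φ(x) = −8: cross-multiplying gives −3x − 1 = −8(2x + 2), which rearranges to 13x = −15, so x = −15/13.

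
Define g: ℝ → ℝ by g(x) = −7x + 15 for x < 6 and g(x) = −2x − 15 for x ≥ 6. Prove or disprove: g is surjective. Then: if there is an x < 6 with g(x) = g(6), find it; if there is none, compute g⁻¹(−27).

6

Both pieces are strictly decreasing (slopes −7 and −2), so each is injective on its own interval.
The left piece maps (−∞, 6) onto (−27, ∞); the right piece maps [6, ∞) onto (−∞, −27].
These images together cover ℝ, so g is surjective.
Because the two images are disjoint, no x < 6 has g(x) = g(6), so we compute g⁻¹(−27): −27 lies in (−∞, −27], so solve −2x − 15 = −27: x = (−27 + 15)/(−2) = 6.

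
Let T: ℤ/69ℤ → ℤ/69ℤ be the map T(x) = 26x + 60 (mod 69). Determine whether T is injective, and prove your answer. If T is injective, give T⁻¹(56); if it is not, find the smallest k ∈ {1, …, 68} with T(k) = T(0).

37

Recall: T is injective when T(s) = T(t) forces s = t.
Suppose T(s) = T(t) in ℤ/69ℤ. Then 26s + 60 ≡ 26t + 60 (mod 69), therefore 26(s − t) ≡ 0 (mod 69).
Since gcd(26, 69) = 1, 26 is invertible modulo 69, therefore s − t ≡ 0 (mod 69), i.e. s = t.
Therefore T is injective.
We now compute 26⁻¹ mod 69 explicitly. Euclid's algorithm: 69 = 2·26 + 17, 26 = 1·17 + 9, 17 = 1·9 + 8, 9 = 1·8 + 1; back-substituting gives 1 = 8·26 − 3·69, so 26⁻¹ ≡ 8 (mod 69).
Since T is injective, we find T⁻¹(56): we need 26x ≡ 56 − 60 ≡ 65 (mod 69). Using 26⁻¹ = 8: x ≡ 8·65 = 520 = 7·69 + 37, so x = 37.
Check: T(37) = 26·37 + 60 = 1022 = 14·69 + 56 ≡ 56 (mod 69).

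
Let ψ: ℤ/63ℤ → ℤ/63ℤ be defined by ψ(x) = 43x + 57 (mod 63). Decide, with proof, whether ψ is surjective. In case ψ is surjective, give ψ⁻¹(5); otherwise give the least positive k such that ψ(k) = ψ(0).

53

Since gcd(43, 63) = 1, 43 is invertible modulo 63. Euclid's algorithm: 63 = 1·43 + 20, 43 = 2·20 + 3, 20 = 6·3 + 2, 3 = 1·2 + 1; back-substituting gives 1 = 22·43 − 15·63, so 43⁻¹ ≡ 22 (mod 63).
For any y ∈ ℤ/63ℤ, x = 22(y − 57) mod 63 satisfies ψ(x) = 43·22(y − 57) + 57 ≡ y (since 43·22 ≡ 1 mod 63). So every y has a preimage.
Hence ψ is surjective.
Since ψ is surjective, we find ψ⁻¹(5): we need 43x ≡ 5 − 57 ≡ 11 (mod 63). Using 43⁻¹ = 22: x ≡ 22·11 = 242 = 3·63 + 53, so x = 53.
Check: ψ(53) = 43·53 + 57 = 2336 = 37·63 + 5 ≡ 5 (mod 63).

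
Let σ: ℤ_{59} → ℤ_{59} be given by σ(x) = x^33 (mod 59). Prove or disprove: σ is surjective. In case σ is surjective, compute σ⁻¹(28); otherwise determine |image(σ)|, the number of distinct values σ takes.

Since 59 is prime, the nonzero elements of ℤ_{59} form a cyclic group of order 58.
As gcd(33, 58) = 1, raising to the 33rd power is a bijection on this group: if x_1^33 ≡ x_2^33 then (x_1x_2^{−1})^33 = 1, and the only element of order dividing gcd(33, 58) = 1 is 1, so x_1 = x_2.
With σ(0) = 0 this makes σ injective on all of ℤ_{59}, hence bijective (finite equal-size domain and codomain). In particular σ is surjective.
Since σ is surjective, we find the preimage of 28. The inverse of x ↦ x^33 on (ℤ_{59})^× is x ↦ x^51, because 33·51 = 1683 = 29·58 + 1 ≡ 1 (mod 58) and x^{58} = 1 for x ≠ 0 (Fermat). So σ⁻¹(28) = 28^51 mod 59.
Repeated squaring mod 59: 28^1 ≡ 28, 28^2 ≡ 28² = 784 ≡ 17, 28^4 ≡ 17² = 289 ≡ 53, 28^8 ≡ 53² = 2809 ≡ 36, 28^16 ≡ 36² = 1296 ≡ 57, 28^32 ≡ 57² = 3249 ≡ 4. Since 51 = 32 + 16 + 2 + 1, 28^51 ≡ 4·57·17·28: 4·57 = 228 ≡ 51, then 51·17 = 867 ≡ 41, then 41·28 = 1148 ≡ 27. So 28^51 ≡ 27 (mod 59).
Hence σ⁻¹(28) = 27.

27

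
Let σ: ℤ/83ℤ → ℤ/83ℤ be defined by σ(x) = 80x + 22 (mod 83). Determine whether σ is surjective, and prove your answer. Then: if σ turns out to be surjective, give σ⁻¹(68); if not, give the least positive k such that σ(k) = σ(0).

Since gcd(80, 83) = 1, 80 is invertible modulo 83. Euclid's algorithm: 83 = 1·80 + 3, 80 = 26·3 + 2, 3 = 1·2 + 1; back-substituting gives 1 = 55·80 − 53·83, so 80⁻¹ ≡ 55 (mod 83).
For any y ∈ ℤ/83ℤ, x = 55(y − 22) mod 83 satisfies σ(x) = 80·55(y − 22) + 22 ≡ y (since 80·55 ≡ 1 mod 83). So every y has a preimage.
Therefore σ is surjective.
Since σ is surjective, we compute σ⁻¹(68): solve 80x + 22 ≡ 68 (mod 83), i.e. 80x ≡ 46 (mod 83).
Multiplying by 80⁻¹ = 55 gives x ≡ 55·46 = 2530 = 30·83 + 40 ≡ 40 (mod 83).
Check: σ(40) = 80·40 + 22 = 3222 = 38·83 + 68 ≡ 68 (mod 83).

40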